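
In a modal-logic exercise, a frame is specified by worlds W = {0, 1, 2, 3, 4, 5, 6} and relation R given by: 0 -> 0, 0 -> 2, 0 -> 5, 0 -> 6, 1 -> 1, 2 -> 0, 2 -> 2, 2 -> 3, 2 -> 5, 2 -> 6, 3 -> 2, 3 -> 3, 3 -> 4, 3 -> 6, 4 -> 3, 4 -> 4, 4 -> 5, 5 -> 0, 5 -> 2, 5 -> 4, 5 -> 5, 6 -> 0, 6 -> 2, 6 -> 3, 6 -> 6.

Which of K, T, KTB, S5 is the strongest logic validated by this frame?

KTB

Reflexive (axiom T): yes — every world is R-related to itself.
Symmetric (axiom B): yes — every pair in R has its reverse in R.
Euclidean (axiom 5): no — 0 R 5 and 0 R 6, but not 5 R 6.
So F validates K, T, KTB; S5 would additionally require R to be Euclidean. The strongest is KTB.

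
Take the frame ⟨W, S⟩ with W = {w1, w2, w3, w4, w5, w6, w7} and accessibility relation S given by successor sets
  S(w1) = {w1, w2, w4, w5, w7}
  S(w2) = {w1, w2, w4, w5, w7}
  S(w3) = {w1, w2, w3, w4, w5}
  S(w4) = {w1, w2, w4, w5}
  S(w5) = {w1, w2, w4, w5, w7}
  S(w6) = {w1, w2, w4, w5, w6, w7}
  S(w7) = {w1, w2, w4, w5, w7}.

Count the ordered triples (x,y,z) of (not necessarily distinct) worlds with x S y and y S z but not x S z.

6

Enumerating: (w3,w1,w7), (w3,w2,w7), (w3,w5,w7), (w4,w1,w7), (w4,w2,w7), (w4,w5,w7).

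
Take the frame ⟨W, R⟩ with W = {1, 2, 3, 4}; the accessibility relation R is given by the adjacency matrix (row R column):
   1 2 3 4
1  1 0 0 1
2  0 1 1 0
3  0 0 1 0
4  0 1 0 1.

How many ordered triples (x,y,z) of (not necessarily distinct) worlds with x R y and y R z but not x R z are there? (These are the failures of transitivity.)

Enumerating: (1,4,2), (4,2,3).

2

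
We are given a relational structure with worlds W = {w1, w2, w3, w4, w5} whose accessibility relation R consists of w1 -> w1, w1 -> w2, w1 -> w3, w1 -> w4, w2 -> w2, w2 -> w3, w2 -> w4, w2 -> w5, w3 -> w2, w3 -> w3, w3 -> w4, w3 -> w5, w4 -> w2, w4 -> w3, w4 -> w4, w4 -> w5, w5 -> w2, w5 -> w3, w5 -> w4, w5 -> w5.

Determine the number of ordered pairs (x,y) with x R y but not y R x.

Enumerating: (w1,w2), (w1,w3), (w1,w4).

3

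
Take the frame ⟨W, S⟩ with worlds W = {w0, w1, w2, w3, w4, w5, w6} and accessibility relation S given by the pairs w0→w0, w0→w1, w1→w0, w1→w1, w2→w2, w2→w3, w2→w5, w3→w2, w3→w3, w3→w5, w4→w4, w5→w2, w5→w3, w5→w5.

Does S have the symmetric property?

Symmetric: yes — every pair in S has its reverse in S.

Yes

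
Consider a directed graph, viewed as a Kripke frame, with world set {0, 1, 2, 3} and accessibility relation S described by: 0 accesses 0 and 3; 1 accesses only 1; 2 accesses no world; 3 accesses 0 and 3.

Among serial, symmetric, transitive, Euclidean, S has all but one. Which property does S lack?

serial

Serial: no — 2 has no S-successor.
Symmetric: yes — every pair in S has its reverse in S.
Transitive: yes — every two-step S-path is closed by a direct edge.
Euclidean: yes — any two successors of a common world are S-related.
Only serial fails.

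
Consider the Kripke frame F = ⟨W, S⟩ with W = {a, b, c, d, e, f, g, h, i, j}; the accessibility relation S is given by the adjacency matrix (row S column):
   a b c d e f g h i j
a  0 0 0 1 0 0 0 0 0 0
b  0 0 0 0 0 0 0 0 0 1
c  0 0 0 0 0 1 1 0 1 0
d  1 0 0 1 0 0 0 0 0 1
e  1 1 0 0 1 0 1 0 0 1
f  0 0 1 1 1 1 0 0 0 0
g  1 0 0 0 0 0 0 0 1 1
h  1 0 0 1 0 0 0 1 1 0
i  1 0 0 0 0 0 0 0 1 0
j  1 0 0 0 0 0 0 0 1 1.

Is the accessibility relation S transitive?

Transitive: no — a S d and d S j, but not a S j.

No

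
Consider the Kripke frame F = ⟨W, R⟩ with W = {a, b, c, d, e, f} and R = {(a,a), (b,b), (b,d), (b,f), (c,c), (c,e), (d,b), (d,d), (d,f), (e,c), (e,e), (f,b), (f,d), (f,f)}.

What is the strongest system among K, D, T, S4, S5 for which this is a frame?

S5

Serial (axiom D): yes — every world has a successor (e.g. a R a).
Reflexive (axiom T): yes — every world is R-related to itself.
Transitive (axiom 4): yes — every two-step R-path is closed by a direct edge.
Euclidean (axiom 5): yes — any two successors of a common world are R-related.
So F validates K, D, T, S4, S5. The strongest is S5.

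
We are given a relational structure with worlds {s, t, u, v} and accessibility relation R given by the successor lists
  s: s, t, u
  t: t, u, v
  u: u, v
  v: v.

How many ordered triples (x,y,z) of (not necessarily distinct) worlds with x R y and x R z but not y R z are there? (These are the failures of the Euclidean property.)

7

Enumerating: (s,t,s), (s,u,s), (s,u,t), (t,u,t), (t,v,t), (t,v,u), (u,v,u).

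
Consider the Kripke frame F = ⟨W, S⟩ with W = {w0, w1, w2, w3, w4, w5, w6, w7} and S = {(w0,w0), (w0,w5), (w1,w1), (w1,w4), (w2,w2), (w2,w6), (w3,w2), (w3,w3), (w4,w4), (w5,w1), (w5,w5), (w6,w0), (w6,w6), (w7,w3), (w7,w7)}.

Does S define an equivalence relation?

No

Reflexive: yes — every world is S-related to itself.
Symmetric: no — w0 S w5 but not w5 S w0.
Transitive: no — w0 S w5 and w5 S w1, but not w0 S w1.
So S is not an equivalence relation.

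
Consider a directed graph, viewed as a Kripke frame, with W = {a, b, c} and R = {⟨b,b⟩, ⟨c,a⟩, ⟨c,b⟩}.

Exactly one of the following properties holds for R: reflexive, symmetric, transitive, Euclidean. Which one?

transitive

Reflexive: no — a is not related to itself.
Symmetric: no — c R a but not a R c.
Transitive: yes — every two-step R-path is closed by a direct edge.
Euclidean: no — c R a and c R b, but not a R b.
Only transitive holds.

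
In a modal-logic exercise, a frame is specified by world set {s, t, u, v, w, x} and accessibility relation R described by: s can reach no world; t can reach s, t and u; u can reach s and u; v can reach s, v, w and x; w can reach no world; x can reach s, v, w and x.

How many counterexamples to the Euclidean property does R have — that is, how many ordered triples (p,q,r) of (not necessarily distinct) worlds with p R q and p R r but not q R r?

Enumerating: (t,s,s), (t,s,t), (t,s,u), (t,u,t), (u,s,s), (u,s,u), (v,s,s), (v,s,v), (v,s,w), (v,s,x), (v,w,s), (v,w,v), … and 10 more.
Total: 22.

22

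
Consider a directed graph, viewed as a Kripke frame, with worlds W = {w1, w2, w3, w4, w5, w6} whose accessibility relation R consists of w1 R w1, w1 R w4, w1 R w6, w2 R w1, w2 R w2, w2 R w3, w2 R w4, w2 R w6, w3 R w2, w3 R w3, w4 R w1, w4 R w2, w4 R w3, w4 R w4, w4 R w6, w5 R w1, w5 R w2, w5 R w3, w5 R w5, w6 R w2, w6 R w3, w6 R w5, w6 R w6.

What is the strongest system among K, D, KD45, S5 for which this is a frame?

D

Serial (axiom D): yes — every world has a successor (e.g. w1 R w1).
Euclidean (axiom 5): no — w1 R w6 and w1 R w4, but not w6 R w4.
Transitive (axiom 4): no — w1 R w4 and w4 R w2, but not w1 R w2.
Reflexive (axiom T): yes — every world is R-related to itself.
So F validates K, D; KD45 would additionally require R to be Euclidean and transitive. The strongest is D.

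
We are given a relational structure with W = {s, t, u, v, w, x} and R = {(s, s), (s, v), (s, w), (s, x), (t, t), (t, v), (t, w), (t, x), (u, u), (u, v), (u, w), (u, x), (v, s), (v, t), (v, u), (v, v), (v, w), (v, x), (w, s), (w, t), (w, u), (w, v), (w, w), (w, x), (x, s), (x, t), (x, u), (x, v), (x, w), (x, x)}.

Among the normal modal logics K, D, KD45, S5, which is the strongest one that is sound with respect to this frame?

D

Serial (axiom D): yes — every world has a successor (e.g. s R s).
Euclidean (axiom 5): no — v R s and v R t, but not s R t.
Transitive (axiom 4): no — s R v and v R t, but not s R t.
Reflexive (axiom T): yes — every world is R-related to itself.
So F validates K, D; KD45 would additionally require R to be Euclidean and transitive. The strongest is D.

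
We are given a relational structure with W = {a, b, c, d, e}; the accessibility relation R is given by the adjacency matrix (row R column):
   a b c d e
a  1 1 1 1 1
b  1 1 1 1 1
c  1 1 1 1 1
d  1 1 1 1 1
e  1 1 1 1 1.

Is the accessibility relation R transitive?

Transitive: yes — every two-step R-path is closed by a direct edge.

Yes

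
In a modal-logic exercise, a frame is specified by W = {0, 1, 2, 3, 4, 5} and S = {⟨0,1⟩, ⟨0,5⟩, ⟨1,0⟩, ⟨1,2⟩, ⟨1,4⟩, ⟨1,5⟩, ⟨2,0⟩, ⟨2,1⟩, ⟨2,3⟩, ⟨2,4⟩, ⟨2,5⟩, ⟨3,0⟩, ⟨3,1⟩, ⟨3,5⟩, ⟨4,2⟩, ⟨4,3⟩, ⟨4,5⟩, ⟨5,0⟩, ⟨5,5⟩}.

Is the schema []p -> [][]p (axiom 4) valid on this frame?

Axiom 4 corresponds to the accessibility relation being transitive.
Transitive: no — 0 S 1 and 1 S 2, but not 0 S 2.

No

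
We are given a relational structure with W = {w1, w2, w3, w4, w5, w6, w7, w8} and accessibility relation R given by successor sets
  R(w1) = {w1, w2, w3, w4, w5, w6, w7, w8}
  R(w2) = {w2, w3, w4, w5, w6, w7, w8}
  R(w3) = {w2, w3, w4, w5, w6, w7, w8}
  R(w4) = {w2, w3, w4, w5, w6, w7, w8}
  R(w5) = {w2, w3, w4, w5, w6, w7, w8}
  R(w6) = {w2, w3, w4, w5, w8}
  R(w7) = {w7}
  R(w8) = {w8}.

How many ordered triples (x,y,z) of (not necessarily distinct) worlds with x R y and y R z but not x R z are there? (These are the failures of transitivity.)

8

Enumerating: (w6,w2,w6), (w6,w2,w7), (w6,w3,w6), (w6,w3,w7), (w6,w4,w6), (w6,w4,w7), (w6,w5,w6), (w6,w5,w7).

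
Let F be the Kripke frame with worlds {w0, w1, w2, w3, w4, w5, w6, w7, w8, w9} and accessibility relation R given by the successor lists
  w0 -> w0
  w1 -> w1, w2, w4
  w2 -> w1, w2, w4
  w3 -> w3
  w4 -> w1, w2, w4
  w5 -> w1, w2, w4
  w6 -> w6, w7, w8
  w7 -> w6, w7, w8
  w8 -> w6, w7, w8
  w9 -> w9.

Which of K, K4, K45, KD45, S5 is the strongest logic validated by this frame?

KD45

Transitive (axiom 4): yes — every two-step R-path is closed by a direct edge.
Euclidean (axiom 5): yes — any two successors of a common world are R-related.
Serial (axiom D): yes — every world has a successor (e.g. w0 R w0).
Reflexive (axiom T): no — w5 is not related to itself.
So F validates K, K4, K45, KD45; S5 would additionally require R to be reflexive. The strongest is KD45.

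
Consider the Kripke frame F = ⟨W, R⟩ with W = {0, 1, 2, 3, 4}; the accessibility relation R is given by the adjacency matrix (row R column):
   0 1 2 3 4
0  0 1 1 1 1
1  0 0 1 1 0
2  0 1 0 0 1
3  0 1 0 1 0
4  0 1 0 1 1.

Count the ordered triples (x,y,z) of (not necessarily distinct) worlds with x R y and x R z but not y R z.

16

Enumerating: (0,1,1), (0,1,4), (0,2,2), (0,2,3), (0,3,2), (0,3,4), (0,4,2), (1,2,2), (1,2,3), (1,3,2), (2,1,1), (2,1,4), (3,1,1), (4,1,1), (4,1,4), (4,3,4).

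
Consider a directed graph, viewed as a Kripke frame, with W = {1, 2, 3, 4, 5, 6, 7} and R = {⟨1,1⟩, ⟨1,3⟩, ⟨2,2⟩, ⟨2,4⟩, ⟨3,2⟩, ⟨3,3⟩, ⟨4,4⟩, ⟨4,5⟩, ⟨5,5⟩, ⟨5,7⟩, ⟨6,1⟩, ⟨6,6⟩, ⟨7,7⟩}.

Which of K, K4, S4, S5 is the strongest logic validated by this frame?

Transitive (axiom 4): no — 1 R 3 and 3 R 2, but not 1 R 2.
Reflexive (axiom T): yes — every world is R-related to itself.
Euclidean (axiom 5): no — 1 R 3 and 1 R 1, but not 3 R 1.
So F validates K; K4 would additionally require R to be transitive. The strongest is K.

K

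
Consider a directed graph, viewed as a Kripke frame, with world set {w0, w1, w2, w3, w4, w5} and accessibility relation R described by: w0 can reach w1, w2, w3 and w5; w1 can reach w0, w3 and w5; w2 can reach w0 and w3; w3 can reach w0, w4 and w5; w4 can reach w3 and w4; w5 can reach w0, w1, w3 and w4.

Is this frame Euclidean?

No

Euclidean: no — w0 R w1 and w0 R w2, but not w1 R w2.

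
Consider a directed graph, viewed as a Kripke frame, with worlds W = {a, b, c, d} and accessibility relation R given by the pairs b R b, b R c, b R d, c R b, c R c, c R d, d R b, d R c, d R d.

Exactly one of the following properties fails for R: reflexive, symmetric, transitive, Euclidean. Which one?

reflexive

Reflexive: no — a is not related to itself.
Symmetric: yes — every pair in R has its reverse in R.
Transitive: yes — every two-step R-path is closed by a direct edge.
Euclidean: yes — any two successors of a common world are R-related.
Only reflexive fails.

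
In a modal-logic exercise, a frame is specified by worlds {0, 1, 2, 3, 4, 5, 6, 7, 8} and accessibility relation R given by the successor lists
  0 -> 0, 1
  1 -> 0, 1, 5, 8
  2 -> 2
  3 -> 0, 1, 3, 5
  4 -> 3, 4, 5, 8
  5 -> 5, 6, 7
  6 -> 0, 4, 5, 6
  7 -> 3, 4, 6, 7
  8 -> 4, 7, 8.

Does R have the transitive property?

No

Transitive: no — 0 R 1 and 1 R 5, but not 0 R 5.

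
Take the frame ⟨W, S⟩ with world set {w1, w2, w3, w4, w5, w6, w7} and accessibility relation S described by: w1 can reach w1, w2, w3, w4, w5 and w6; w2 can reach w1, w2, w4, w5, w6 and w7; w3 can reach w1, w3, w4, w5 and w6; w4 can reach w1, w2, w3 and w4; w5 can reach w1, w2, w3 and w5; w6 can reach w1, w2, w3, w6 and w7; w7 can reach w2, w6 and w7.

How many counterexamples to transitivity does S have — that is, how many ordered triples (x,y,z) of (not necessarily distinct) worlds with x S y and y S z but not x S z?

Enumerating: (w1,w2,w7), (w1,w6,w7), (w2,w1,w3), (w2,w4,w3), (w2,w5,w3), (w2,w6,w3), (w3,w1,w2), (w3,w4,w2), (w3,w5,w2), (w3,w6,w2), (w3,w6,w7), (w4,w1,w5), … and 24 more.
Total: 36.

36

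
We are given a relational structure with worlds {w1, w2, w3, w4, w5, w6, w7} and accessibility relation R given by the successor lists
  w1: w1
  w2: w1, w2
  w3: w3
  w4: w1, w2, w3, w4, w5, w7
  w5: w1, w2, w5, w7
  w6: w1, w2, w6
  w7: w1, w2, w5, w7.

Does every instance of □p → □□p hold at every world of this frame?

The schema 4 characterises exactly the transitive frames.
Transitive: yes — every two-step R-path is closed by a direct edge.

Yes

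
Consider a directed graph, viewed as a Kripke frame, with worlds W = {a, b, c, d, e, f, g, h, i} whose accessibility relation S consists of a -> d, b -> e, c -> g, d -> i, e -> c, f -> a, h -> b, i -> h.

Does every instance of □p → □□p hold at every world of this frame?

No

The schema 4 characterises exactly the transitive frames.
Transitive: no — a S d and d S i, but not a S i.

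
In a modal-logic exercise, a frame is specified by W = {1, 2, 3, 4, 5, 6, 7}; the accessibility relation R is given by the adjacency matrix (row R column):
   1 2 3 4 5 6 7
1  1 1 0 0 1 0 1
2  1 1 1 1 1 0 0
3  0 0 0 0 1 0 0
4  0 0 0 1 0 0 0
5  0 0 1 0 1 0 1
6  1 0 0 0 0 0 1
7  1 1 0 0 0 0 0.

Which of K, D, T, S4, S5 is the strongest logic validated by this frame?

D

Serial (axiom D): yes — every world has a successor (e.g. 1 R 1).
Reflexive (axiom T): no — 3 is not related to itself.
Transitive (axiom 4): no — 1 R 2 and 2 R 3, but not 1 R 3.
Euclidean (axiom 5): no — 1 R 2 and 1 R 7, but not 2 R 7.
So F validates K, D; T would additionally require R to be reflexive. The strongest is D.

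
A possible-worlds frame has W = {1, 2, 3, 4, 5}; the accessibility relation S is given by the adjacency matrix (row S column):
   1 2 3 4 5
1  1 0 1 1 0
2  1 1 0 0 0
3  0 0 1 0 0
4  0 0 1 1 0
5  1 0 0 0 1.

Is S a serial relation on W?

Yes

Serial: yes — every world has a successor (e.g. 1 S 1).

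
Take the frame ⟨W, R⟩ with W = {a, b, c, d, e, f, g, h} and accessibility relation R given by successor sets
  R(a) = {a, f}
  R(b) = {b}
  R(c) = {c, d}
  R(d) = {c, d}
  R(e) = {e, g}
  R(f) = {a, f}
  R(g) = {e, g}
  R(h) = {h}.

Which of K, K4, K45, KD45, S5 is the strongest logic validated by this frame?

S5

Transitive (axiom 4): yes — every two-step R-path is closed by a direct edge.
Euclidean (axiom 5): yes — any two successors of a common world are R-related.
Serial (axiom D): yes — every world has a successor (e.g. a R a).
Reflexive (axiom T): yes — every world is R-related to itself.
So F validates K, K4, K45, KD45, S5. The strongest is S5.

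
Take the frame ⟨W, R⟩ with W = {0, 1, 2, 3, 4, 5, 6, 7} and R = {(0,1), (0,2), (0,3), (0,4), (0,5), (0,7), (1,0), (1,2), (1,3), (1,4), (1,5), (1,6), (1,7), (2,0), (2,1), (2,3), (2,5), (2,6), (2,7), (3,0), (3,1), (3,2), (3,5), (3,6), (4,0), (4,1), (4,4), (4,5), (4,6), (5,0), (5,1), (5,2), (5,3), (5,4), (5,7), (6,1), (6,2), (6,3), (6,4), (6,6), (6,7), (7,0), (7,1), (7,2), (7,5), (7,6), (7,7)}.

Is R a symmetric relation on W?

Yes

Symmetric: yes — every pair in R has its reverse in R.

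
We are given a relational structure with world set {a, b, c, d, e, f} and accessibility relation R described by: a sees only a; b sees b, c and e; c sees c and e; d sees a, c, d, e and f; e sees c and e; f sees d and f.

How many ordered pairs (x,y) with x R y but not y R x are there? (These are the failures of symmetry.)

Enumerating: (b,c), (b,e), (d,a), (d,c), (d,e).

5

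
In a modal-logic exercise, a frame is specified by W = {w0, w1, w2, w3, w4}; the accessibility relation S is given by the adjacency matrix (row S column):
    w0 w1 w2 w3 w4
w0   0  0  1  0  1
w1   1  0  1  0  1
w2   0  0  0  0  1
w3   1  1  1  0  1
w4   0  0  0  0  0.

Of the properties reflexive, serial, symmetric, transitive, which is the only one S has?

Reflexive: no — w0 is not related to itself.
Serial: no — w4 has no S-successor.
Symmetric: no — w0 S w2 but not w2 S w0.
Transitive: yes — every two-step S-path is closed by a direct edge.
Only transitive holds.

transitive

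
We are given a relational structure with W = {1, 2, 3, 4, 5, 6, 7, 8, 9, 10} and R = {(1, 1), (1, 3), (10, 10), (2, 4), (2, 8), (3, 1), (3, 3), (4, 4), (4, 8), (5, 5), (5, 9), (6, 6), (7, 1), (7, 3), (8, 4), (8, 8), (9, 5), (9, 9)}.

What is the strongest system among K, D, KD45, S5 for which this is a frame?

Serial (axiom D): yes — every world has a successor (e.g. 1 R 1).
Euclidean (axiom 5): yes — any two successors of a common world are R-related.
Transitive (axiom 4): yes — every two-step R-path is closed by a direct edge.
Reflexive (axiom T): no — 2 is not related to itself.
So F validates K, D, KD45; S5 would additionally require R to be reflexive. The strongest is KD45.

KD45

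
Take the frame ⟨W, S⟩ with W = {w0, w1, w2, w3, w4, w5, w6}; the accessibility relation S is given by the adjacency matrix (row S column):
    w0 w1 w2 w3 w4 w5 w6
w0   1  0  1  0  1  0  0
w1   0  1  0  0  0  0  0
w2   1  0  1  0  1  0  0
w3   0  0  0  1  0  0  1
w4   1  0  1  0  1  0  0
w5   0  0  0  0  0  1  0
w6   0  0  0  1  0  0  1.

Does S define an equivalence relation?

Reflexive: yes — every world is S-related to itself.
Symmetric: yes — every pair in S has its reverse in S.
Transitive: yes — every two-step S-path is closed by a direct edge.
So S is an equivalence relation.

Yes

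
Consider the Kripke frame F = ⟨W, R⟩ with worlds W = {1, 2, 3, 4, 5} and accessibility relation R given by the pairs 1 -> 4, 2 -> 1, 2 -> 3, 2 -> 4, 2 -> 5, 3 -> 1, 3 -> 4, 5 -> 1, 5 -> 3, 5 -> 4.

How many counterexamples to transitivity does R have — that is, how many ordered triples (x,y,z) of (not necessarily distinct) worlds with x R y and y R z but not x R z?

R is transitive; there are no such tuples.

0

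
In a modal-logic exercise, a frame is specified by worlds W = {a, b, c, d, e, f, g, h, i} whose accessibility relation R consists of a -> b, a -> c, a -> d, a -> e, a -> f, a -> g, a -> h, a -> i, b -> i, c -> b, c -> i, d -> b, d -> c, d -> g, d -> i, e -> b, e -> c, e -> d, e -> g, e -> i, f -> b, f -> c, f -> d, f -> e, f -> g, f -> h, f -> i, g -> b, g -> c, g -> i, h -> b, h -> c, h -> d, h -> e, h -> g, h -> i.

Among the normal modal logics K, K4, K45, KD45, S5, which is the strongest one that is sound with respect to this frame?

K4

Transitive (axiom 4): yes — every two-step R-path is closed by a direct edge.
Euclidean (axiom 5): no — a R b and a R c, but not b R c.
Serial (axiom D): no — i has no R-successor.
Reflexive (axiom T): no — a is not related to itself.
So F validates K, K4; K45 would additionally require R to be Euclidean. The strongest is K4.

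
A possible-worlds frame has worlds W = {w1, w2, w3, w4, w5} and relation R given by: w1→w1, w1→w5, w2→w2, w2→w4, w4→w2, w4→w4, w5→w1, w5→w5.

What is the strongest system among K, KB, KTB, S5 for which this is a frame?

Symmetric (axiom B): yes — every pair in R has its reverse in R.
Reflexive (axiom T): no — w3 is not related to itself.
Euclidean (axiom 5): yes — any two successors of a common world are R-related.
So F validates K, KB; KTB would additionally require R to be reflexive. The strongest is KB.

KB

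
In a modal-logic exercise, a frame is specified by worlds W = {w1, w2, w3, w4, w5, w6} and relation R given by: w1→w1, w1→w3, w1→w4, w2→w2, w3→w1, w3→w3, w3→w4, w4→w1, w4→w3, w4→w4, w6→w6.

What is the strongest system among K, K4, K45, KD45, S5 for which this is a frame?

Transitive (axiom 4): yes — every two-step R-path is closed by a direct edge.
Euclidean (axiom 5): yes — any two successors of a common world are R-related.
Serial (axiom D): no — w5 has no R-successor.
Reflexive (axiom T): no — w5 is not related to itself.
So F validates K, K4, K45; KD45 would additionally require R to be serial. The strongest is K45.

K45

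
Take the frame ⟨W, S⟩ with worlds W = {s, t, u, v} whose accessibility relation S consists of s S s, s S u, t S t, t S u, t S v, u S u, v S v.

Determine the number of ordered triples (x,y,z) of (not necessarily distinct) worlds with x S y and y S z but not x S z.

S is transitive; there are no such tuples.

0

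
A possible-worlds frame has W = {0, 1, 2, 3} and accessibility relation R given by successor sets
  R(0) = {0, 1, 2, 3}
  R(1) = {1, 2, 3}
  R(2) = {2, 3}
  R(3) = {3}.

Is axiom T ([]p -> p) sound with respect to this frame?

Axiom T corresponds to the accessibility relation being reflexive.
Reflexive: yes — every world is R-related to itself.

Yes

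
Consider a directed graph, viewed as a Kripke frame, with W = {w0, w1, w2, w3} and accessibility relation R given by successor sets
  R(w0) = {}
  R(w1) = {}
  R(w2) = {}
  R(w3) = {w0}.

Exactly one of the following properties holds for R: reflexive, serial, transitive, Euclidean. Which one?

transitive

Reflexive: no — w0 is not related to itself.
Serial: no — w0 has no R-successor.
Transitive: yes — every two-step R-path is closed by a direct edge.
Euclidean: no — w3 R w0 and w3 R w0, but not w0 R w0.
Only transitive holds.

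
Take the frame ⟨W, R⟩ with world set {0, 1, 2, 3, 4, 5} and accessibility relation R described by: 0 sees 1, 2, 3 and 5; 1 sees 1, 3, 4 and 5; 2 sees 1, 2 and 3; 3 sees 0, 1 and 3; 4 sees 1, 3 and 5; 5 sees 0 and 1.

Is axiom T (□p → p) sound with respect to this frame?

No

Axiom T corresponds to the accessibility relation being reflexive.
Reflexive: no — 0 is not related to itself.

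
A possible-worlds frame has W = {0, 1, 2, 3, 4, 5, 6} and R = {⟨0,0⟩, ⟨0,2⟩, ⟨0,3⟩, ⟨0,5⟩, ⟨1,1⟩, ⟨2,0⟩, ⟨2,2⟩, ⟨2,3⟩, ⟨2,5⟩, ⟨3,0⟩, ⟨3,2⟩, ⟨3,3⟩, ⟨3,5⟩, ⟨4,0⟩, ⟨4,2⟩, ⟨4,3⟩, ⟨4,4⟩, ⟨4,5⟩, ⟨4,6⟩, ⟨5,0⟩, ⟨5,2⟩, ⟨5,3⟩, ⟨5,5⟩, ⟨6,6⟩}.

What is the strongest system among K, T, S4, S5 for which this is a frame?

Reflexive (axiom T): yes — every world is R-related to itself.
Transitive (axiom 4): yes — every two-step R-path is closed by a direct edge.
Euclidean (axiom 5): no — 4 R 0 and 4 R 6, but not 0 R 6.
So F validates K, T, S4; S5 would additionally require R to be Euclidean. The strongest is S4.

S4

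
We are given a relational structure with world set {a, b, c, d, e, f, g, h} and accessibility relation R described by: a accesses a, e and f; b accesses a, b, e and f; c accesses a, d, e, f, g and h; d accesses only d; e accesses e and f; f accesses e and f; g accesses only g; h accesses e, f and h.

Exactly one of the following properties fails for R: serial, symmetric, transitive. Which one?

Serial: yes — every world has a successor (e.g. a R a).
Symmetric: no — a R e but not e R a.
Transitive: yes — every two-step R-path is closed by a direct edge.
Only symmetric fails.

symmetric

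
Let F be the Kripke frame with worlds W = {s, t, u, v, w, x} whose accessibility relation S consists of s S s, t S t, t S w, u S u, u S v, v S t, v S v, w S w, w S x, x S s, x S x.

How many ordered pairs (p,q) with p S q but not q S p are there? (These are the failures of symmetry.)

5

Enumerating: (t,w), (u,v), (v,t), (w,x), (x,s).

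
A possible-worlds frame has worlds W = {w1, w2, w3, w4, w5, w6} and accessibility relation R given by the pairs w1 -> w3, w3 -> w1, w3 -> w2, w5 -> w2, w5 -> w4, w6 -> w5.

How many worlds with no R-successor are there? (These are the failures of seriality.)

Enumerating: w2, w4.

2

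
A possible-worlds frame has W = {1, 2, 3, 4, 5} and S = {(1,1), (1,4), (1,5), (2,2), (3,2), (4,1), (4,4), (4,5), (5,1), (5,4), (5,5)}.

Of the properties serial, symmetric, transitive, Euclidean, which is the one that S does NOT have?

symmetric

Serial: yes — every world has a successor (e.g. 1 S 1).
Symmetric: no — 3 S 2 but not 2 S 3.
Transitive: yes — every two-step S-path is closed by a direct edge.
Euclidean: yes — any two successors of a common world are S-related.
Only symmetric fails.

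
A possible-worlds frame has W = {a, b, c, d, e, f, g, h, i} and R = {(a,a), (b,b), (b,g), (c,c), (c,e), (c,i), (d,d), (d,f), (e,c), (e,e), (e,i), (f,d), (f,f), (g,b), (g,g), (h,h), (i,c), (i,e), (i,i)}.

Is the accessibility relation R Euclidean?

Euclidean: yes — any two successors of a common world are R-related.

Yes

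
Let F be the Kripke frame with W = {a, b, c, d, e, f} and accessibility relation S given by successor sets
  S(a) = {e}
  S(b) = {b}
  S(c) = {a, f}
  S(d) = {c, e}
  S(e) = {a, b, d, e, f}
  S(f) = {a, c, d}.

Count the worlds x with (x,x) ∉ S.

Enumerating: a, c, d, f.

4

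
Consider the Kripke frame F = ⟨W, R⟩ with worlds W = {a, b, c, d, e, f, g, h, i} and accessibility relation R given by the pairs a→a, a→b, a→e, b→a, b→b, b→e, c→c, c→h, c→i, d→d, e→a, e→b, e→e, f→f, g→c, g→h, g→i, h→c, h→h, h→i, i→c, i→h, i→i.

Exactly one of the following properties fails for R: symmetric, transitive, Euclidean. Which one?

Symmetric: no — g R c but not c R g.
Transitive: yes — every two-step R-path is closed by a direct edge.
Euclidean: yes — any two successors of a common world are R-related.
Only symmetric fails.

symmetric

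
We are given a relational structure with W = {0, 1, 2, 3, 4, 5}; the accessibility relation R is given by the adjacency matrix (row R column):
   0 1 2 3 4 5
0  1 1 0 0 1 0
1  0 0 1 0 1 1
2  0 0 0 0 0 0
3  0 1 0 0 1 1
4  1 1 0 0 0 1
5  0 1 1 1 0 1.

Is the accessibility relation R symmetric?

Symmetric: no — 0 R 1 but not 1 R 0.

No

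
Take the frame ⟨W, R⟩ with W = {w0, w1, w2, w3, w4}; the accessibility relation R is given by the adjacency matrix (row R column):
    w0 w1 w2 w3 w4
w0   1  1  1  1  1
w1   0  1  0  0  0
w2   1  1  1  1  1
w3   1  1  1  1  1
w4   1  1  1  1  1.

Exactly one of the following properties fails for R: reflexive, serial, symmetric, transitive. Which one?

symmetric

Reflexive: yes — every world is R-related to itself.
Serial: yes — every world has a successor (e.g. w0 R w0).
Symmetric: no — w0 R w1 but not w1 R w0.
Transitive: yes — every two-step R-path is closed by a direct edge.
Only symmetric fails.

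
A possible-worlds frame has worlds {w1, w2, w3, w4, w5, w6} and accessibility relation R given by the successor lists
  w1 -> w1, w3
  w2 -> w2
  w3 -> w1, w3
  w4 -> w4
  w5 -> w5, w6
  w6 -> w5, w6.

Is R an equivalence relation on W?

Yes

Reflexive: yes — every world is R-related to itself.
Symmetric: yes — every pair in R has its reverse in R.
Transitive: yes — every two-step R-path is closed by a direct edge.
So R is an equivalence relation.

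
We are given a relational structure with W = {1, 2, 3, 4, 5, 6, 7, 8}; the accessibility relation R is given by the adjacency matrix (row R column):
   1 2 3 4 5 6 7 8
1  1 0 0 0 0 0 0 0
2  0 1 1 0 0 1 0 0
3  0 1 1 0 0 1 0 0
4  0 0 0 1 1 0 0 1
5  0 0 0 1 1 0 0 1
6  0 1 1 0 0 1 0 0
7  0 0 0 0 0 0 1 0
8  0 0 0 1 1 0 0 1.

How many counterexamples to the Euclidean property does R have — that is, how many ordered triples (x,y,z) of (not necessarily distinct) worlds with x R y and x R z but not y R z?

R is Euclidean; there are no such tuples.

0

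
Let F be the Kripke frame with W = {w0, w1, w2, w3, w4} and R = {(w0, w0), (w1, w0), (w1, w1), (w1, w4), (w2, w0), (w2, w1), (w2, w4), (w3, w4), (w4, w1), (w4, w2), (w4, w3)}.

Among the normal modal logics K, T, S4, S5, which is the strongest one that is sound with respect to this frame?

K

Reflexive (axiom T): no — w2 is not related to itself.
Transitive (axiom 4): no — w1 R w4 and w4 R w2, but not w1 R w2.
Euclidean (axiom 5): no — w1 R w0 and w1 R w4, but not w0 R w4.
So F validates K; T would additionally require R to be reflexive. The strongest is K.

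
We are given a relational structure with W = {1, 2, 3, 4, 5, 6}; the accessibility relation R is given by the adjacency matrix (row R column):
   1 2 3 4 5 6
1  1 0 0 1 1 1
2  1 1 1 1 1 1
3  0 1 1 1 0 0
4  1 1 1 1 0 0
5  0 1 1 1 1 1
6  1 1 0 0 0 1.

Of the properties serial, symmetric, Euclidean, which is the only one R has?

Serial: yes — every world has a successor (e.g. 1 R 1).
Symmetric: no — 1 R 5 but not 5 R 1.
Euclidean: no — 1 R 4 and 1 R 5, but not 4 R 5.
Only serial holds.

serial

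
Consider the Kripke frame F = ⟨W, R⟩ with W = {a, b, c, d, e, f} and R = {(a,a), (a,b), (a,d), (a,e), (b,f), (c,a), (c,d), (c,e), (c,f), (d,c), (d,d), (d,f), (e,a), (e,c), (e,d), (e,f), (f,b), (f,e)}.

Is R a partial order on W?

No

Reflexive: no — b is not related to itself.
Transitive: no — a R b and b R f, but not a R f.
Antisymmetric: no — a R e and e R a with a ≠ e.
So R is not a partial order.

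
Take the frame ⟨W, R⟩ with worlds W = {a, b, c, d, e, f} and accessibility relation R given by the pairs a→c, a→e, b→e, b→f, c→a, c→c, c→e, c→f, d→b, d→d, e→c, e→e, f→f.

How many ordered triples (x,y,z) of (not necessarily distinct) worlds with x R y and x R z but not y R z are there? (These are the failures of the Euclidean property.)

Enumerating: (b,e,f), (b,f,e), (c,a,a), (c,a,f), (c,e,a), (c,e,f), (c,f,a), (c,f,c), (c,f,e), (d,b,b), (d,b,d).

11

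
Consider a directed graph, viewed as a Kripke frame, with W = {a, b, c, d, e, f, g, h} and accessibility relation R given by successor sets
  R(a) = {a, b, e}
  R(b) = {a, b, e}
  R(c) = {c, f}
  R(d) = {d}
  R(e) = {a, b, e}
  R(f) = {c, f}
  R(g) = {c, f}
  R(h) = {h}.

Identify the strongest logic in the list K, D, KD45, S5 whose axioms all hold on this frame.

Serial (axiom D): yes — every world has a successor (e.g. a R a).
Euclidean (axiom 5): yes — any two successors of a common world are R-related.
Transitive (axiom 4): yes — every two-step R-path is closed by a direct edge.
Reflexive (axiom T): no — g is not related to itself.
So F validates K, D, KD45; S5 would additionally require R to be reflexive. The strongest is KD45.

KD45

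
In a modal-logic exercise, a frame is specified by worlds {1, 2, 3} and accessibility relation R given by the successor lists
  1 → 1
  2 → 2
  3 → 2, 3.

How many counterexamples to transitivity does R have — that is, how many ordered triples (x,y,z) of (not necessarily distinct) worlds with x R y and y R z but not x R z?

0

R is transitive; there are no such tuples.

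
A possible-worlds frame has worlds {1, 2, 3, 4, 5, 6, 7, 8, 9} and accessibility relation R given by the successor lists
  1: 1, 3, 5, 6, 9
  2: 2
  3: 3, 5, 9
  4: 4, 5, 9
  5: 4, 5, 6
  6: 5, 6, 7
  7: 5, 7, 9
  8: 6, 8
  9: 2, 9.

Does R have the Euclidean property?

No

Euclidean: no — 1 R 3 and 1 R 6, but not 3 R 6.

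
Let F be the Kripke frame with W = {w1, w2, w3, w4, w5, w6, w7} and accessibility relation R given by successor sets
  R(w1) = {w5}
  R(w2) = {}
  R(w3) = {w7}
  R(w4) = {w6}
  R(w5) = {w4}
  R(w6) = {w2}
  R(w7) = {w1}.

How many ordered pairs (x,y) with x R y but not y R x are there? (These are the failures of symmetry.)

Enumerating: (w1,w5), (w3,w7), (w4,w6), (w5,w4), (w6,w2), (w7,w1).

6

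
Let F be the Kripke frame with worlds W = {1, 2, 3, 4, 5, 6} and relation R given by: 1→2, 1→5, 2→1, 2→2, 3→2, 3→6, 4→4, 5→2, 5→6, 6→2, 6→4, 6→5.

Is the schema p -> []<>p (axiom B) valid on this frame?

No

By correspondence theory, B is valid on a frame iff R is symmetric.
Symmetric: no — 1 R 5 but not 5 R 1.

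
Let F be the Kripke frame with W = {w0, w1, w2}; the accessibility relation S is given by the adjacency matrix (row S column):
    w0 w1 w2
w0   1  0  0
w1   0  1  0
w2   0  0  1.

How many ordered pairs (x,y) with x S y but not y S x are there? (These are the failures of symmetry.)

S is symmetric; there are no such tuples.

0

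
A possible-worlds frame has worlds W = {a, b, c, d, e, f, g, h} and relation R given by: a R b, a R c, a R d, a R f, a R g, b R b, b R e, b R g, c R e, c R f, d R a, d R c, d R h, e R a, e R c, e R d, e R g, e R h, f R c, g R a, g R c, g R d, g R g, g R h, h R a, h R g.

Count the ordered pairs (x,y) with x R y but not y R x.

14

Enumerating: (a,b), (a,c), (a,f), (b,e), (b,g), (d,c), (d,h), (e,a), (e,d), (e,g), (e,h), (g,c), (g,d), (h,a).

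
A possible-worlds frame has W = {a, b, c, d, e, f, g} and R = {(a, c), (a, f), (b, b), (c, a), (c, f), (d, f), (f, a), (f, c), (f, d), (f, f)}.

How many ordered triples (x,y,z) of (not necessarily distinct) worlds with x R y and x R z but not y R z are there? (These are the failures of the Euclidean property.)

9

Enumerating: (a,c,c), (c,a,a), (f,a,a), (f,a,d), (f,c,c), (f,c,d), (f,d,a), (f,d,c), (f,d,d).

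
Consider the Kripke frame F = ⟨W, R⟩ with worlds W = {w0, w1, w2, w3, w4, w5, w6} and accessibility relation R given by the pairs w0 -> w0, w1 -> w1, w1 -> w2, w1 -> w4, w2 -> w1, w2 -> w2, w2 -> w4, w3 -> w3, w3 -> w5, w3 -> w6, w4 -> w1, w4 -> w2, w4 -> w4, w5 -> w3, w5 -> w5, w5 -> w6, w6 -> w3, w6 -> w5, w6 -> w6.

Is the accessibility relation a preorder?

Yes

Reflexive: yes — every world is R-related to itself.
Transitive: yes — every two-step R-path is closed by a direct edge.
So R is a preorder.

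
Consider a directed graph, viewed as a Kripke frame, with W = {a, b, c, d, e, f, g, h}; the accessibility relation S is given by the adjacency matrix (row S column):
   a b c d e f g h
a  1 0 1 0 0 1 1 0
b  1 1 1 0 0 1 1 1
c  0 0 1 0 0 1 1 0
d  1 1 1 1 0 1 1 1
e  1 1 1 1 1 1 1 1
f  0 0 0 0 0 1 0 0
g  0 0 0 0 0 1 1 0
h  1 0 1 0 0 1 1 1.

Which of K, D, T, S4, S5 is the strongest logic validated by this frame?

S4

Serial (axiom D): yes — every world has a successor (e.g. a S a).
Reflexive (axiom T): yes — every world is S-related to itself.
Transitive (axiom 4): yes — every two-step S-path is closed by a direct edge.
Euclidean (axiom 5): no — a S f and a S c, but not f S c.
So F validates K, D, T, S4; S5 would additionally require S to be Euclidean. The strongest is S4.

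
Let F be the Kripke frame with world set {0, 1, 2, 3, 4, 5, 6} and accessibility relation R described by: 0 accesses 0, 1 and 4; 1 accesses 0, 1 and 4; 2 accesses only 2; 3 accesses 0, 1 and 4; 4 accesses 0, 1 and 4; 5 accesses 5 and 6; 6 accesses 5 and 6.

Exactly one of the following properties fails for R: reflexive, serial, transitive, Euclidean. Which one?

reflexive

Reflexive: no — 3 is not related to itself.
Serial: yes — every world has a successor (e.g. 0 R 0).
Transitive: yes — every two-step R-path is closed by a direct edge.
Euclidean: yes — any two successors of a common world are R-related.
Only reflexive fails.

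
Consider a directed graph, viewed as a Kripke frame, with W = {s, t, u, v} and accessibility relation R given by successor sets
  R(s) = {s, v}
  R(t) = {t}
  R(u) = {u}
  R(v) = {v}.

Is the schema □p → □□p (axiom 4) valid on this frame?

Yes

Axiom 4 corresponds to the accessibility relation being transitive.
Transitive: yes — every two-step R-path is closed by a direct edge.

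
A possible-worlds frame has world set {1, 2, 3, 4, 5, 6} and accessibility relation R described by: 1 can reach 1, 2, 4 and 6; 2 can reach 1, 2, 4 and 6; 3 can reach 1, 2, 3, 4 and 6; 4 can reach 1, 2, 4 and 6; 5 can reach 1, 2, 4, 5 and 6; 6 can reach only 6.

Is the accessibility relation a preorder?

Yes

Reflexive: yes — every world is R-related to itself.
Transitive: yes — every two-step R-path is closed by a direct edge.
So R is a preorder.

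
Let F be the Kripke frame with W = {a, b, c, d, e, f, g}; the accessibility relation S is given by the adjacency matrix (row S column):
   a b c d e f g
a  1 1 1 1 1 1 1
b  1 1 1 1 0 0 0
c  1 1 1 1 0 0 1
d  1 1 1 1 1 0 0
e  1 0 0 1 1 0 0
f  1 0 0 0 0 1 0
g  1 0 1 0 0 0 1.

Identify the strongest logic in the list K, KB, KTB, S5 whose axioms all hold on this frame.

Symmetric (axiom B): yes — every pair in S has its reverse in S.
Reflexive (axiom T): yes — every world is S-related to itself.
Euclidean (axiom 5): no — a S b and a S e, but not b S e.
So F validates K, KB, KTB; S5 would additionally require S to be Euclidean. The strongest is KTB.

KTB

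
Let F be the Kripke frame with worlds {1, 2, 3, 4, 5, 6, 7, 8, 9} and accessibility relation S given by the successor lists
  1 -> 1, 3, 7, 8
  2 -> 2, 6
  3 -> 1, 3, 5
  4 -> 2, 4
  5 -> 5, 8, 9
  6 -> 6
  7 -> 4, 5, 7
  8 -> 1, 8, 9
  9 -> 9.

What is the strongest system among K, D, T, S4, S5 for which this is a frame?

Serial (axiom D): yes — every world has a successor (e.g. 1 S 1).
Reflexive (axiom T): yes — every world is S-related to itself.
Transitive (axiom 4): no — 1 S 3 and 3 S 5, but not 1 S 5.
Euclidean (axiom 5): no — 1 S 3 and 1 S 7, but not 3 S 7.
So F validates K, D, T; S4 would additionally require S to be transitive. The strongest is T.

T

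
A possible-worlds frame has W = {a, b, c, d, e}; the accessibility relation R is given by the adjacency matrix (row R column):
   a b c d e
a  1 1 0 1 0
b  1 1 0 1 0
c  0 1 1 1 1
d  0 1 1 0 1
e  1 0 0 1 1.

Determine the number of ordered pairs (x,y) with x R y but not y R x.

4

Enumerating: (a,d), (c,b), (c,e), (e,a).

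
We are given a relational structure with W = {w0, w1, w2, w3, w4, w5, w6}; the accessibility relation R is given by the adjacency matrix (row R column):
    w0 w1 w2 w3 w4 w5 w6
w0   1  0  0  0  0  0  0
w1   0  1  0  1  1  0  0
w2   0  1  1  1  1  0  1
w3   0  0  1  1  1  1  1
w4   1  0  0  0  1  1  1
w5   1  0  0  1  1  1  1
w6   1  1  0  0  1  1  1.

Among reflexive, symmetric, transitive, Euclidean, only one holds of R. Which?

reflexive

Reflexive: yes — every world is R-related to itself.
Symmetric: no — w1 R w3 but not w3 R w1.
Transitive: no — w1 R w3 and w3 R w2, but not w1 R w2.
Euclidean: no — w1 R w4 and w1 R w3, but not w4 R w3.
Only reflexive holds.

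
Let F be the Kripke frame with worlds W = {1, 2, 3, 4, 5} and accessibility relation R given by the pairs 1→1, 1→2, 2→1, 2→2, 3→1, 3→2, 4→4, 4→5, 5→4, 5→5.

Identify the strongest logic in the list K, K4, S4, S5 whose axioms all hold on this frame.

Transitive (axiom 4): yes — every two-step R-path is closed by a direct edge.
Reflexive (axiom T): no — 3 is not related to itself.
Euclidean (axiom 5): yes — any two successors of a common world are R-related.
So F validates K, K4; S4 would additionally require R to be reflexive. The strongest is K4.

K4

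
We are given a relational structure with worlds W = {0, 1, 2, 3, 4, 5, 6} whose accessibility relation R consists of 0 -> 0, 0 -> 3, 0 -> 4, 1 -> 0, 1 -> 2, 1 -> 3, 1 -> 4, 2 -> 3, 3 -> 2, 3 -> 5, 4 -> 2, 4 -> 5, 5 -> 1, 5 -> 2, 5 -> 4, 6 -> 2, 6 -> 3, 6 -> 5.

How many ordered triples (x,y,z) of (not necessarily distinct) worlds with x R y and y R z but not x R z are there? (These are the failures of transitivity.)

20

Enumerating: (0,3,2), (0,3,5), (0,4,2), (0,4,5), (1,3,5), (1,4,5), (2,3,2), (2,3,5), (3,2,3), (3,5,1), (3,5,4), (4,2,3), … and 8 more.
Total: 20.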